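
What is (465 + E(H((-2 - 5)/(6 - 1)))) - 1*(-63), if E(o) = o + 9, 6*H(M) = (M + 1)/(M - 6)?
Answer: 59608/111 ≈ 537.01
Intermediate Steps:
H(M) = (1 + M)/(6*(-6 + M)) (H(M) = ((M + 1)/(M - 6))/6 = ((1 + M)/(-6 + M))/6 = (1 + M)/(6*(-6 + M)))
E(o) = 9 + o
(465 + E(H((-2 - 5)/(6 - 1)))) - 1*(-63) = (465 + (9 + (1 + (-2 - 5)/(6 - 1))/(6*(-6 + (-2 - 5)/(6 - 1))))) - 1*(-63) = (465 + (9 + (1 - 7/5)/(6*(-6 - 7/5)))) + 63 = (465 + (9 + (⅙)*(-⅖)/(-37/5))) + 63 = (465 + (9 + (⅙)*(-5/37)*(-⅖))) + 63 = (465 + (9 + 1/111)) + 63 = (465 + 1000/111) + 63 = 52615/111 + 63 = 59608/111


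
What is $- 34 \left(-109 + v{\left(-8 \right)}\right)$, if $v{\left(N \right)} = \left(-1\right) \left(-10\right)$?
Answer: $3366$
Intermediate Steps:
$v{\left(N \right)} = 10$
$- 34 \left(-109 + v{\left(-8 \right)}\right) = - 34 \left(-109 + 10\right) = \left(-34\right) \left(-99\right) = 3366$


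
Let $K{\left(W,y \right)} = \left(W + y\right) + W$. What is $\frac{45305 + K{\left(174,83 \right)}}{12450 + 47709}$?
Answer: $\frac{45736}{60159} \approx 0.76025$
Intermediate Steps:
$K{\left(W,y \right)} = y + 2 W$
$\frac{45305 + K{\left(174,83 \right)}}{12450 + 47709} = \frac{45305 + \left(83 + 2 \cdot 174\right)}{12450 + 47709} = \frac{45305 + \left(83 + 348\right)}{60159} = \left(45305 + 431\right) \frac{1}{60159} = 45736 \cdot \frac{1}{60159} = \frac{45736}{60159}$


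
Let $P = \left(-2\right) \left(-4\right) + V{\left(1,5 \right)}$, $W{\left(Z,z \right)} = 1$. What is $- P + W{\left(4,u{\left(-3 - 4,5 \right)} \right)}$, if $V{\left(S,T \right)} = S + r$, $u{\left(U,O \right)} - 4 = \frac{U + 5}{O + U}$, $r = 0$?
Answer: $-8$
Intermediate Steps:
$u{\left(U,O \right)} = 4 + \frac{5 + U}{O + U}$ ($u{\left(U,O \right)} = 4 + \frac{U + 5}{O + U} = 4 + \frac{5 + U}{O + U}$)
$V{\left(S,T \right)} = S$ ($V{\left(S,T \right)} = S + 0 = S$)
$P = 9$ ($P = \left(-2\right) \left(-4\right) + 1 = 8 + 1 = 9$)
$- P + W{\left(4,u{\left(-3 - 4,5 \right)} \right)} = \left(-1\right) 9 + 1 = -9 + 1 = -8$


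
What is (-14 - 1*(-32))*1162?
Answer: 20916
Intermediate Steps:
(-14 - 1*(-32))*1162 = (-14 + 32)*1162 = 18*1162 = 20916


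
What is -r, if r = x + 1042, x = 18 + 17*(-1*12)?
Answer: -856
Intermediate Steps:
x = -186 (x = 18 + 17*(-12) = 18 - 204 = -186)
r = 856 (r = -186 + 1042 = 856)
-r = -1*856 = -856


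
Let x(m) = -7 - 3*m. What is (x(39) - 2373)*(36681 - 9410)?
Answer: -68095687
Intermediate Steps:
(x(39) - 2373)*(36681 - 9410) = ((-7 - 3*39) - 2373)*(36681 - 9410) = ((-7 - 117) - 2373)*27271 = (-124 - 2373)*27271 = -2497*27271 = -68095687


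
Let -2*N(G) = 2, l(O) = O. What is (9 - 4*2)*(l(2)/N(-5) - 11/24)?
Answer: -59/24 ≈ -2.4583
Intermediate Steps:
N(G) = -1 (N(G) = -1/2*2 = -1)
(9 - 4*2)*(l(2)/N(-5) - 11/24) = (9 - 4*2)*(2/(-1) - 11/24) = (9 - 8)*(2*(-1) - 11*1/24) = 1*(-2 - 11/24) = 1*(-59/24) = -59/24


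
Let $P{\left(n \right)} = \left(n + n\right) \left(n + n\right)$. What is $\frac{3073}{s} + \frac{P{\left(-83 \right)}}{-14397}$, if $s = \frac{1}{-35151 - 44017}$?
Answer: $- \frac{3502549179364}{14397} \approx -2.4328 \cdot 10^{8}$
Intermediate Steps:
$P{\left(n \right)} = 4 n^{2}$ ($P{\left(n \right)} = 2 n 2 n = 4 n^{2}$)
$s = - \frac{1}{79168}$ ($s = \frac{1}{-79168} = - \frac{1}{79168} \approx -1.2631 \cdot 10^{-5}$)
$\frac{3073}{s} + \frac{P{\left(-83 \right)}}{-14397} = \frac{3073}{- \frac{1}{79168}} + \frac{4 \left(-83\right)^{2}}{-14397} = 3073 \left(-79168\right) + 4 \cdot 6889 \left(- \frac{1}{14397}\right) = -243283264 + 27556 \left(- \frac{1}{14397}\right) = -243283264 - \frac{27556}{14397} = - \frac{3502549179364}{14397}$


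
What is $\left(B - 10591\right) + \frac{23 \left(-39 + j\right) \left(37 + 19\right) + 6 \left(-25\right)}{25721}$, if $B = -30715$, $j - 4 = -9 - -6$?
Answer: $- \frac{1062480720}{25721} \approx -41308.0$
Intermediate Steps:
$j = 1$ ($j = 4 - 3 = 1$)
$\left(B - 10591\right) + \frac{23 \left(-39 + j\right) \left(37 + 19\right) + 6 \left(-25\right)}{25721} = \left(-30715 - 10591\right) + \frac{23 \left(-39 + 1\right) \left(37 + 19\right) + 6 \left(-25\right)}{25721} = -41306 + \left(23 \left(\left(-38\right) 56\right) - 150\right) \frac{1}{25721} = -41306 + \left(23 \left(-2128\right) - 150\right) \frac{1}{25721} = -41306 + \left(-48944 - 150\right) \frac{1}{25721} = -41306 - \frac{49094}{25721} = - \frac{1062480720}{25721}$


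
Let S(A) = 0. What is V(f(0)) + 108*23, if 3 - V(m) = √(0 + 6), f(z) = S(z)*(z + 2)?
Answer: 2487 - √6 ≈ 2484.6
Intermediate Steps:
f(z) = 0 (f(z) = 0*(z + 2) = 0*(2 + z) = 0)
V(m) = 3 - √6 (V(m) = 3 - √(0 + 6) = 3 - √6)
V(f(0)) + 108*23 = (3 - √6) + 108*23 = (3 - √6) + 2484 = 2487 - √6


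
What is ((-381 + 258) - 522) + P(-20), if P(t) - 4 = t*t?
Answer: -241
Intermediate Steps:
P(t) = 4 + t² (P(t) = 4 + t*t = 4 + t²)
((-381 + 258) - 522) + P(-20) = ((-381 + 258) - 522) + (4 + (-20)²) = (-123 - 522) + (4 + 400) = -645 + 404 = -241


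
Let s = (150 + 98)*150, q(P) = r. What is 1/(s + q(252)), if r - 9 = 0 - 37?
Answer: 1/37172 ≈ 2.6902e-5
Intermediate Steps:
r = -28 (r = 9 + (0 - 37) = 9 - 37 = -28)
q(P) = -28
s = 37200 (s = 248*150 = 37200)
1/(s + q(252)) = 1/(37200 - 28) = 1/37172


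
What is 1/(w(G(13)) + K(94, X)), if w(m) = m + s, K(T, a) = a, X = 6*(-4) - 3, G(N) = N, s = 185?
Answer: 1/171 ≈ 0.0058480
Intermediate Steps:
X = -27 (X = -24 - 3 = -27)
w(m) = 185 + m (w(m) = m + 185 = 185 + m)
1/(w(G(13)) + K(94, X)) = 1/((185 + 13) - 27) = 1/(198 - 27) = 1/171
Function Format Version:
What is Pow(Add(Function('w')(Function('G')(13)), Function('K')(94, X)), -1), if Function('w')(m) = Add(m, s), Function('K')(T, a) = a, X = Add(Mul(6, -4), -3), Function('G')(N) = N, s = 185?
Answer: Rational(1, 171) ≈ 0.0058480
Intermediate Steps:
X = -27 (X = Add(-24, -3) = -27)
Function('w')(m) = Add(185, m) (Function('w')(m) = Add(m, 185) = Add(185, m))
Pow(Add(Function('w')(Function('G')(13)), Function('K')(94, X)), -1) = Pow(Add(Add(185, 13), -27), -1) = Pow(Add(198, -27), -1) = Pow(171, -1) = Rational(1, 171)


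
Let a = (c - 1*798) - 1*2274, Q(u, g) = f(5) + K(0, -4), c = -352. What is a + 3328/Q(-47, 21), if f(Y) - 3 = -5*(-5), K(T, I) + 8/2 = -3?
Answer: -68576/21 ≈ -3265.5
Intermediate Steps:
K(T, I) = -7 (K(T, I) = -4 - 3 = -7)
f(Y) = 28 (f(Y) = 3 - 5*(-5) = 3 + 25 = 28)
Q(u, g) = 21 (Q(u, g) = 28 - 7 = 21)
a = -3424 (a = (-352 - 1*798) - 1*2274 = (-352 - 798) - 2274 = -1150 - 2274 = -3424)
a + 3328/Q(-47, 21) = -3424 + 3328/21 = -68576/21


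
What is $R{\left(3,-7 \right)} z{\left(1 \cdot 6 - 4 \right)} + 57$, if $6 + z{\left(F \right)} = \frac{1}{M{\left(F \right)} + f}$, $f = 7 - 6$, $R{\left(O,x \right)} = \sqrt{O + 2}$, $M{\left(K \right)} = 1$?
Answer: $57 - \frac{11 \sqrt{5}}{2} \approx 44.702$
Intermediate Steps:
$R{\left(O,x \right)} = \sqrt{2 + O}$
$f = 1$ ($f = 7 - 6 = 1$)
$z{\left(F \right)} = - \frac{11}{2}$ ($z{\left(F \right)} = -6 + \frac{1}{1 + 1} = -6 + \frac{1}{2} = - \frac{11}{2}$)
$R{\left(3,-7 \right)} z{\left(1 \cdot 6 - 4 \right)} + 57 = \sqrt{2 + 3} \left(- \frac{11}{2}\right) + 57 = \sqrt{5} \left(- \frac{11}{2}\right) + 57 = - \frac{11 \sqrt{5}}{2} + 57 = 57 - \frac{11 \sqrt{5}}{2}$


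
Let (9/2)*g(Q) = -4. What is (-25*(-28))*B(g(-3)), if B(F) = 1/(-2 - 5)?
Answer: -100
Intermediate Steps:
g(Q) = -8/9 (g(Q) = (2/9)*(-4) = -8/9)
B(F) = -⅐ (B(F) = 1/(-7) = -⅐)
(-25*(-28))*B(g(-3)) = -25*(-28)*(-⅐) = 700*(-⅐) = -100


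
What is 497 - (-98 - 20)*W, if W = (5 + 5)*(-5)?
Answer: -5403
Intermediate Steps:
W = -50 (W = 10*(-5) = -50)
497 - (-98 - 20)*W = 497 - (-98 - 20)*(-50) = 497 - (-118)*(-50) = 497 - 1*5900 = 497 - 5900 = -5403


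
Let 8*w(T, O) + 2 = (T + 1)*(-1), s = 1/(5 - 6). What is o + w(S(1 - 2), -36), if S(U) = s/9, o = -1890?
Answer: -68053/36 ≈ -1890.4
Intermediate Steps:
s = -1 (s = 1/(-1) = -1)
S(U) = -⅑ (S(U) = -1/9 = -1*⅑ = -⅑)
w(T, O) = -3/8 - T/8 (w(T, O) = -¼ + ((T + 1)*(-1))/8 = -¼ + ((1 + T)*(-1))/8 = -¼ + (-1 - T)/8 = -¼ + (-⅛ - T/8) = -3/8 - T/8)
o + w(S(1 - 2), -36) = -1890 + (-3/8 - ⅛*(-⅑)) = -1890 + (-3/8 + 1/72) = -1890 - 13/36 = -68053/36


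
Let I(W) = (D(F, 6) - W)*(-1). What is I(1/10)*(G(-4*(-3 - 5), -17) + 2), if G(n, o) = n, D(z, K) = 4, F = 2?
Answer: -663/5 ≈ -132.60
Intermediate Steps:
I(W) = -4 + W (I(W) = (4 - W)*(-1) = -4 + W)
I(1/10)*(G(-4*(-3 - 5), -17) + 2) = (-4 + 1/10)*(-4*(-3 - 5) + 2) = (-4 + 1/10)*(-4*(-8) + 2) = -39*(32 + 2)/10 = -39/10*34 = -663/5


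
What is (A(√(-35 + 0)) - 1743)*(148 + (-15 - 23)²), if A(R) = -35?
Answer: -2830576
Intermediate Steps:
(A(√(-35 + 0)) - 1743)*(148 + (-15 - 23)²) = (-35 - 1743)*(148 + (-15 - 23)²) = -1778*(148 + (-38)²) = -1778*(148 + 1444) = -1778*1592 = -2830576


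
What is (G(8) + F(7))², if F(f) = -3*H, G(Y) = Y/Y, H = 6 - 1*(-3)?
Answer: 676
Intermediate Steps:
H = 9 (H = 6 + 3 = 9)
G(Y) = 1
F(f) = -27 (F(f) = -3*9 = -27)
(G(8) + F(7))² = (1 - 27)² = (-26)² = 676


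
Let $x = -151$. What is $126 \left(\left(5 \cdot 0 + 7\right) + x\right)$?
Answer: $-18144$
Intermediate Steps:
$126 \left(\left(5 \cdot 0 + 7\right) + x\right) = 126 \left(\left(5 \cdot 0 + 7\right) - 151\right) = 126 \left(\left(0 + 7\right) - 151\right) = 126 \left(7 - 151\right) = 126 \left(-144\right) = -18144$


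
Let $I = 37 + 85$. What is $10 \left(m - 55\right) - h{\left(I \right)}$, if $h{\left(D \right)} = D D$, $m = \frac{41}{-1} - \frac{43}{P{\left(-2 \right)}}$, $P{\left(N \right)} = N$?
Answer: $-15629$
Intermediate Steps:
$I = 122$
$m = - \frac{39}{2}$ ($m = \frac{41}{-1} - \frac{43}{-2} = 41 \left(-1\right) - - \frac{43}{2} = -41 + \frac{43}{2} = - \frac{39}{2} \approx -19.5$)
$h{\left(D \right)} = D^{2}$
$10 \left(m - 55\right) - h{\left(I \right)} = 10 \left(- \frac{39}{2} - 55\right) - 122^{2} = 10 \left(- \frac{149}{2}\right) - 14884 = -745 - 14884 = -15629$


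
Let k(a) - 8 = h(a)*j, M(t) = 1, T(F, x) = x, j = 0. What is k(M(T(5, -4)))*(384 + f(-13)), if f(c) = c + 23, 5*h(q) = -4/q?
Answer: 3152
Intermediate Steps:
h(q) = -4/(5*q) (h(q) = (-4/q)/5 = -4/(5*q))
k(a) = 8 (k(a) = 8 - 4/(5*a)*0 = 8 + 0 = 8)
f(c) = 23 + c
k(M(T(5, -4)))*(384 + f(-13)) = 8*(384 + (23 - 13)) = 8*(384 + 10) = 8*394 = 3152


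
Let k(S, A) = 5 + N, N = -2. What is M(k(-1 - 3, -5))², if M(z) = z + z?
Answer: 36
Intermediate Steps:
k(S, A) = 3 (k(S, A) = 5 - 2 = 3)
M(z) = 2*z
M(k(-1 - 3, -5))² = (2*3)² = 6² = 36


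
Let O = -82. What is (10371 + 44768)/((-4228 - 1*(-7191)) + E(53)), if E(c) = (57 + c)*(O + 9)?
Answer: -55139/5067 ≈ -10.882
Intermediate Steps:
E(c) = -4161 - 73*c (E(c) = (57 + c)*(-82 + 9) = (57 + c)*(-73) = -4161 - 73*c)
(10371 + 44768)/((-4228 - 1*(-7191)) + E(53)) = (10371 + 44768)/((-4228 - 1*(-7191)) + (-4161 - 73*53)) = 55139/((-4228 + 7191) + (-4161 - 3869)) = 55139/(2963 - 8030) = 55139/(-5067) = 55139*(-1/5067) = -55139/5067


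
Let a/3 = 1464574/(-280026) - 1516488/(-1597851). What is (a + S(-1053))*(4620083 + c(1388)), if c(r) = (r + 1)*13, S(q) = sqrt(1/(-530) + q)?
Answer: -493579253603228780/8285922669 + 463814*I*sqrt(295788230)/53 ≈ -5.9568e+7 + 1.5051e+8*I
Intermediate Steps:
S(q) = sqrt(-1/530 + q)
c(r) = 13 + 13*r (c(r) = (1 + r)*13 = 13 + 13*r)
a = -106417497877/8285922669 (a = 3*(1464574/(-280026) - 1516488/(-1597851)) = 3*(1464574*(-1/280026) - 1516488*(-1/1597851)) = 3*(-732287/140013 + 505496/532617) = 3*(-106417497877/24857768007) = -106417497877/8285922669 ≈ -12.843)
(a + S(-1053))*(4620083 + c(1388)) = (-106417497877/8285922669 + sqrt(-530 + 280900*(-1053))/530)*(4620083 + (13 + 13*1388)) = (-106417497877/8285922669 + sqrt(-530 - 295787700)/530)*(4620083 + (13 + 18044)) = (-106417497877/8285922669 + sqrt(-295788230)/530)*(4620083 + 18057) = (-106417497877/8285922669 + (I*sqrt(295788230))/530)*4638140 = (-106417497877/8285922669 + I*sqrt(295788230)/530)*4638140 = -493579253603228780/8285922669 + 463814*I*sqrt(295788230)/53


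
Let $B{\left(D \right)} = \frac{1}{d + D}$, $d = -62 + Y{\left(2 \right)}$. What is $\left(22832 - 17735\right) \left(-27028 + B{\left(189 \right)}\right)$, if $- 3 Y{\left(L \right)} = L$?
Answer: $- \frac{52211675073}{379} \approx -1.3776 \cdot 10^{8}$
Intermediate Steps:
$Y{\left(L \right)} = - \frac{L}{3}$
$d = - \frac{188}{3}$ ($d = -62 - \frac{2}{3} = - \frac{188}{3} \approx -62.667$)
$B{\left(D \right)} = \frac{1}{- \frac{188}{3} + D}$
$\left(22832 - 17735\right) \left(-27028 + B{\left(189 \right)}\right) = \left(22832 - 17735\right) \left(-27028 + \frac{3}{-188 + 3 \cdot 189}\right) = 5097 \left(-27028 + \frac{3}{-188 + 567}\right) = 5097 \left(-27028 + \frac{3}{379}\right) = 5097 \left(- \frac{10243609}{379}\right) = - \frac{52211675073}{379}$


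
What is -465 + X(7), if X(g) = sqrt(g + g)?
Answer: -465 + sqrt(14) ≈ -461.26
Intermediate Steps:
X(g) = sqrt(2)*sqrt(g) (X(g) = sqrt(2*g) = sqrt(2)*sqrt(g))
-465 + X(7) = -465 + sqrt(2)*sqrt(7) = -465 + sqrt(14)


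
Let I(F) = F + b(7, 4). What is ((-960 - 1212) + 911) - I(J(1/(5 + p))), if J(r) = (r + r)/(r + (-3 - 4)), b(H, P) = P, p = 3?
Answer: -69573/55 ≈ -1265.0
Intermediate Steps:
J(r) = 2*r/(-7 + r) (J(r) = (2*r)/(r - 7) = (2*r)/(-7 + r) = 2*r/(-7 + r))
I(F) = 4 + F (I(F) = F + 4 = 4 + F)
((-960 - 1212) + 911) - I(J(1/(5 + p))) = ((-960 - 1212) + 911) - (4 + 2/((5 + 3)*(-7 + 1/(5 + 3)))) = (-2172 + 911) - (4 + 2/(8*(-7 + 1/8))) = -1261 - (4 + 2*(1/8)/(-7 + 1/8)) = -1261 - (4 + 2*(1/8)/(-55/8)) = -1261 - (4 + 2*(1/8)*(-8/55)) = -1261 - (4 - 2/55) = -1261 - 1*218/55 = -1261 - 218/55 = -69573/55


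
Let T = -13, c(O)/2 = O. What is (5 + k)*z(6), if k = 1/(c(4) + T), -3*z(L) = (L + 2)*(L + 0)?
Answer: -384/5 ≈ -76.800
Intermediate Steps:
c(O) = 2*O
z(L) = -L*(2 + L)/3 (z(L) = -(L + 2)*(L + 0)/3 = -(2 + L)*L/3 = -L*(2 + L)/3)
k = -⅕ (k = 1/(2*4 - 13) = 1/(8 - 13) = 1/(-5) = -⅕ ≈ -0.20000)
(5 + k)*z(6) = (5 - ⅕)*(-⅓*6*(2 + 6)) = 24*(-⅓*6*8)/5 = (24/5)*(-16) = -384/5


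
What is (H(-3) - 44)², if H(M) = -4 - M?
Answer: 2025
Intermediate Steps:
(H(-3) - 44)² = ((-4 - 1*(-3)) - 44)² = ((-4 + 3) - 44)² = (-1 - 44)² = (-45)² = 2025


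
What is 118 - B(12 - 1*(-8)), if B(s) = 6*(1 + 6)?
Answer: 76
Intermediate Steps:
B(s) = 42 (B(s) = 6*7 = 42)
118 - B(12 - 1*(-8)) = 118 - 1*42 = 118 - 42 = 76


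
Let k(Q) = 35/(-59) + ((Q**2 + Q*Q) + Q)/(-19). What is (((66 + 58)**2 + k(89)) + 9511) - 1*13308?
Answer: 12039465/1121 ≈ 10740.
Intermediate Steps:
k(Q) = -35/59 - 2*Q**2/19 - Q/19 (k(Q) = 35*(-1/59) + ((Q**2 + Q**2) + Q)*(-1/19) = -35/59 + (2*Q**2 + Q)*(-1/19) = -35/59 + (Q + 2*Q**2)*(-1/19) = -35/59 + (-2*Q**2/19 - Q/19) = -35/59 - 2*Q**2/19 - Q/19)
(((66 + 58)**2 + k(89)) + 9511) - 1*13308 = (((66 + 58)**2 + (-35/59 - 2/19*89**2 - 1/19*89)) + 9511) - 1*13308 = ((124**2 + (-35/59 - 2/19*7921 - 89/19)) + 9511) - 13308 = ((15376 + (-35/59 - 15842/19 - 89/19)) + 9511) - 13308 = ((15376 - 940594/1121) + 9511) - 13308 = (16295902/1121 + 9511) - 13308 = 26957733/1121 - 13308 = 12039465/1121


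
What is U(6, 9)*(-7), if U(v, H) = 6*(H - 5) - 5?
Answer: -133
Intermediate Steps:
U(v, H) = -35 + 6*H (U(v, H) = 6*(-5 + H) - 5 = (-30 + 6*H) - 5 = -35 + 6*H)
U(6, 9)*(-7) = (-35 + 6*9)*(-7) = (-35 + 54)*(-7) = 19*(-7) = -133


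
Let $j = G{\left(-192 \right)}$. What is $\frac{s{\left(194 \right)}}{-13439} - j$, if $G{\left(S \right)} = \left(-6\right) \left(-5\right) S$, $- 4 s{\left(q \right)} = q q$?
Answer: $\frac{77418049}{13439} \approx 5760.7$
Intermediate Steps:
$s{\left(q \right)} = - \frac{q^{2}}{4}$ ($s{\left(q \right)} = - \frac{q q}{4} = - \frac{q^{2}}{4}$)
$G{\left(S \right)} = 30 S$
$j = -5760$ ($j = 30 \left(-192\right) = -5760$)
$\frac{s{\left(194 \right)}}{-13439} - j = \frac{\left(- \frac{1}{4}\right) 194^{2}}{-13439} - -5760 = \left(- \frac{1}{4}\right) 37636 \left(- \frac{1}{13439}\right) + 5760 = \left(-9409\right) \left(- \frac{1}{13439}\right) + 5760 = \frac{9409}{13439} + 5760 = \frac{77418049}{13439}$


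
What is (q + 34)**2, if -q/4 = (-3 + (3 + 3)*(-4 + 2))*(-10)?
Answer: 320356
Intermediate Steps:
q = -600 (q = -4*(-3 + (3 + 3)*(-4 + 2))*(-10) = -4*(-3 + 6*(-2))*(-10) = -4*(-3 - 12)*(-10) = -(-60)*(-10) = -4*150 = -600)
(q + 34)**2 = (-600 + 34)**2 = (-566)**2 = 320356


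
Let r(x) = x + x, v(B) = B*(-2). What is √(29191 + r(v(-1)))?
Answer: √29195 ≈ 170.87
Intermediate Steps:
v(B) = -2*B
r(x) = 2*x
√(29191 + r(v(-1))) = √(29191 + 2*(-2*(-1))) = √(29191 + 2*2) = √(29191 + 4) = √29195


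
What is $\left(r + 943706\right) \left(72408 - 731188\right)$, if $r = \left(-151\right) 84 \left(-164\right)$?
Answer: $-1992072983960$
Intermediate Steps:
$r = 2080176$ ($r = \left(-12684\right) \left(-164\right) = 2080176$)
$\left(r + 943706\right) \left(72408 - 731188\right) = \left(2080176 + 943706\right) \left(72408 - 731188\right) = 3023882 \left(-658780\right) = -1992072983960$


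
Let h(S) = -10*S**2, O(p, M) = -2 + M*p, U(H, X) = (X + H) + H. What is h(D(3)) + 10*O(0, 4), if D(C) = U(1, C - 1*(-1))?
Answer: -380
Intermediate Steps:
U(H, X) = X + 2*H (U(H, X) = (H + X) + H = X + 2*H)
D(C) = 3 + C (D(C) = (C - 1*(-1)) + 2*1 = (C + 1) + 2 = (1 + C) + 2 = 3 + C)
h(D(3)) + 10*O(0, 4) = -10*(3 + 3)**2 + 10*(-2 + 4*0) = -10*6**2 + 10*(-2 + 0) = -10*36 + 10*(-2) = -360 - 20 = -380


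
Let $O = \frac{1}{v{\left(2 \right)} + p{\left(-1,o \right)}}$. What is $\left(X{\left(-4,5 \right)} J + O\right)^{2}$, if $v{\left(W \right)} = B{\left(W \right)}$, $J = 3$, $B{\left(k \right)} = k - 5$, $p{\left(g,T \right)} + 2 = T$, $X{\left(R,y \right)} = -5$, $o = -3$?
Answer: $\frac{14641}{64} \approx 228.77$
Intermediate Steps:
$p{\left(g,T \right)} = -2 + T$
$B{\left(k \right)} = -5 + k$
$v{\left(W \right)} = -5 + W$
$O = - \frac{1}{8}$ ($O = \frac{1}{\left(-5 + 2\right) - 5} = \frac{1}{-3 - 5} = \frac{1}{-8} = - \frac{1}{8} \approx -0.125$)
$\left(X{\left(-4,5 \right)} J + O\right)^{2} = \left(\left(-5\right) 3 - \frac{1}{8}\right)^{2} = \left(-15 - \frac{1}{8}\right)^{2} = \left(- \frac{121}{8}\right)^{2} = \frac{14641}{64}$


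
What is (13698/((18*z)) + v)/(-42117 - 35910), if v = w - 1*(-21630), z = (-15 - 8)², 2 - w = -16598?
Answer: -217467/443831 ≈ -0.48998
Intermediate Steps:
w = 16600 (w = 2 - 1*(-16598) = 2 + 16598 = 16600)
z = 529 (z = (-23)² = 529)
v = 38230 (v = 16600 - 1*(-21630) = 16600 + 21630 = 38230)
(13698/((18*z)) + v)/(-42117 - 35910) = (13698/((18*529)) + 38230)/(-42117 - 35910) = (13698/9522 + 38230)/(-78027) = (13698*(1/9522) + 38230)*(-1/78027) = (761/529 + 38230)*(-1/78027) = (20224431/529)*(-1/78027) = -217467/443831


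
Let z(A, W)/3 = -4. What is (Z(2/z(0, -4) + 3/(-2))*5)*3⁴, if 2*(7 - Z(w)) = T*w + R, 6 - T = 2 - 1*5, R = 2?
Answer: 10935/2 ≈ 5467.5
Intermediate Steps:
z(A, W) = -12 (z(A, W) = 3*(-4) = -12)
T = 9 (T = 6 - (2 - 1*5) = 6 - (2 - 5) = 6 - 1*(-3) = 6 + 3 = 9)
Z(w) = 6 - 9*w/2 (Z(w) = 7 - (9*w + 2)/2 = 7 - (2 + 9*w)/2 = 7 + (-1 - 9*w/2) = 6 - 9*w/2)
(Z(2/z(0, -4) + 3/(-2))*5)*3⁴ = ((6 - 9*(2/(-12) + 3/(-2))/2)*5)*3⁴ = ((6 - 9*(2*(-1/12) + 3*(-½))/2)*5)*81 = ((6 - 9*(-⅙ - 3/2)/2)*5)*81 = ((6 - 9/2*(-5/3))*5)*81 = ((6 + 15/2)*5)*81 = ((27/2)*5)*81 = (135/2)*81 = 10935/2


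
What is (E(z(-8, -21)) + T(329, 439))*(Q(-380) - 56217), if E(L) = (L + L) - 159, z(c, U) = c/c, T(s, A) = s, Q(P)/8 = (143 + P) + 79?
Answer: -9886732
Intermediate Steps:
Q(P) = 1776 + 8*P (Q(P) = 8*((143 + P) + 79) = 8*(222 + P) = 1776 + 8*P)
z(c, U) = 1
E(L) = -159 + 2*L (E(L) = 2*L - 159 = -159 + 2*L)
(E(z(-8, -21)) + T(329, 439))*(Q(-380) - 56217) = ((-159 + 2*1) + 329)*((1776 + 8*(-380)) - 56217) = ((-159 + 2) + 329)*((1776 - 3040) - 56217) = (-157 + 329)*(-1264 - 56217) = 172*(-57481) = -9886732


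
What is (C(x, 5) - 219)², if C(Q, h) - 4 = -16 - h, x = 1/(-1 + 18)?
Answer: 55696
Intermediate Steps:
x = 1/17 ≈ 0.058824
C(Q, h) = -12 - h (C(Q, h) = 4 + (-16 - h) = -12 - h)
(C(x, 5) - 219)² = ((-12 - 1*5) - 219)² = ((-12 - 5) - 219)² = (-17 - 219)² = (-236)² = 55696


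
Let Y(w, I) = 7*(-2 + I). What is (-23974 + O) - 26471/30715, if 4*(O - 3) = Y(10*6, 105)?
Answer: -2923037429/122860 ≈ -23792.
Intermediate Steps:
Y(w, I) = -14 + 7*I
O = 733/4 (O = 3 + (-14 + 7*105)/4 = 3 + (-14 + 735)/4 = 3 + (1/4)*721 = 3 + 721/4 = 733/4 ≈ 183.25)
(-23974 + O) - 26471/30715 = (-23974 + 733/4) - 26471/30715 = -95163/4 - 26471*1/30715 = -95163/4 - 26471/30715 = -2923037429/122860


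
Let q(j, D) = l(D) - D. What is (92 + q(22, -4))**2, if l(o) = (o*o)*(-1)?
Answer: 6400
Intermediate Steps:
l(o) = -o**2 (l(o) = o**2*(-1) = -o**2)
q(j, D) = -D - D**2 (q(j, D) = -D**2 - D = -D - D**2)
(92 + q(22, -4))**2 = (92 - 4*(-1 - 1*(-4)))**2 = (92 - 4*(-1 + 4))**2 = (92 - 4*3)**2 = (92 - 12)**2 = 80**2 = 6400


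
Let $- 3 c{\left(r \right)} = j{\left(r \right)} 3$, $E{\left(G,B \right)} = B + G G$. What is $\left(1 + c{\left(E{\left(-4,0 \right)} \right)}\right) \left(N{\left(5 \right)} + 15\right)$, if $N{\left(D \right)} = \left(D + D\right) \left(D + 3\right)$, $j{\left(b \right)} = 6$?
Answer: $-475$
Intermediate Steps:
$E{\left(G,B \right)} = B + G^{2}$
$c{\left(r \right)} = -6$ ($c{\left(r \right)} = - \frac{6 \cdot 3}{3} = \left(- \frac{1}{3}\right) 18 = -6$)
$N{\left(D \right)} = 2 D \left(3 + D\right)$
$\left(1 + c{\left(E{\left(-4,0 \right)} \right)}\right) \left(N{\left(5 \right)} + 15\right) = \left(1 - 6\right) \left(2 \cdot 5 \left(3 + 5\right) + 15\right) = - 5 \left(2 \cdot 5 \cdot 8 + 15\right) = - 5 \left(80 + 15\right) = \left(-5\right) 95 = -475$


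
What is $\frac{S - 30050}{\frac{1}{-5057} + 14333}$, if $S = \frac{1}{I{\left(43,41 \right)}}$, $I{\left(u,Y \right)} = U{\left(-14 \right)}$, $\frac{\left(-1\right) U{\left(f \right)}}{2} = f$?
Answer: $- \frac{4254954743}{2029495440} \approx -2.0966$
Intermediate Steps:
$U{\left(f \right)} = - 2 f$
$I{\left(u,Y \right)} = 28$ ($I{\left(u,Y \right)} = \left(-2\right) \left(-14\right) = 28$)
$S = \frac{1}{28} \approx 0.035714$
$\frac{S - 30050}{\frac{1}{-5057} + 14333} = \frac{\frac{1}{28} - 30050}{\frac{1}{-5057} + 14333} = - \frac{841399}{28 \left(- \frac{1}{5057} + 14333\right)} = - \frac{841399}{28 \cdot \frac{72481980}{5057}} = \left(- \frac{841399}{28}\right) \frac{5057}{72481980} = - \frac{4254954743}{2029495440}$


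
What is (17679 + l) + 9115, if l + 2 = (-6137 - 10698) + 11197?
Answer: 21154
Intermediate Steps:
l = -5640 (l = -2 + ((-6137 - 10698) + 11197) = -2 + (-16835 + 11197) = -2 - 5638 = -5640)
(17679 + l) + 9115 = (17679 - 5640) + 9115 = 12039 + 9115 = 21154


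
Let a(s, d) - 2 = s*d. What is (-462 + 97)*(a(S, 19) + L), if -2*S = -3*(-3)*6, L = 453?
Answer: 21170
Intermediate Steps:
S = -27 (S = -(-3*(-3))*6/2 = -9*6/2 = -1/2*54 = -27)
a(s, d) = 2 + d*s (a(s, d) = 2 + s*d = 2 + d*s)
(-462 + 97)*(a(S, 19) + L) = (-462 + 97)*((2 + 19*(-27)) + 453) = -365*((2 - 513) + 453) = -365*(-511 + 453) = -365*(-58) = 21170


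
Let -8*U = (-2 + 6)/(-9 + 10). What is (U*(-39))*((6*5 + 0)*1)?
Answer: 585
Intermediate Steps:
U = -½ (U = -(-2 + 6)/(8*(-9 + 10)) = -1/(2*1) = -1/2 = -⅛*4 = -½ ≈ -0.50000)
(U*(-39))*((6*5 + 0)*1) = (-½*(-39))*((6*5 + 0)*1) = 39*((30 + 0)*1)/2 = 39*(30*1)/2 = (39/2)*30 = 585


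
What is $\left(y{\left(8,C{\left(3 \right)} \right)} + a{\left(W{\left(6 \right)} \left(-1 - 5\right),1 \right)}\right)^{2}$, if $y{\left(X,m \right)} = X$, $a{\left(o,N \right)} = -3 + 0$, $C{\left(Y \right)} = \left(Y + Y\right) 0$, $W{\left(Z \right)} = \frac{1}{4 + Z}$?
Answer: $25$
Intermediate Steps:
$C{\left(Y \right)} = 0$ ($C{\left(Y \right)} = 2 Y 0 = 0$)
$a{\left(o,N \right)} = -3$
$\left(y{\left(8,C{\left(3 \right)} \right)} + a{\left(W{\left(6 \right)} \left(-1 - 5\right),1 \right)}\right)^{2} = \left(8 - 3\right)^{2} = 5^{2} = 25$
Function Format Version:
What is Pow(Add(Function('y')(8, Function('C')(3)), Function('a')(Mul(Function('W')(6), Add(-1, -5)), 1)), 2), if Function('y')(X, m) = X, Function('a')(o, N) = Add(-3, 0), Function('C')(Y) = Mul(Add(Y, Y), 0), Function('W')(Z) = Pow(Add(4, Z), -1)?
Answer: 25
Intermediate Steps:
Function('C')(Y) = 0 (Function('C')(Y) = Mul(Mul(2, Y), 0) = 0)
Function('a')(o, N) = -3
Pow(Add(Function('y')(8, Function('C')(3)), Function('a')(Mul(Function('W')(6), Add(-1, -5)), 1)), 2) = Pow(Add(8, -3), 2) = Pow(5, 2) = 25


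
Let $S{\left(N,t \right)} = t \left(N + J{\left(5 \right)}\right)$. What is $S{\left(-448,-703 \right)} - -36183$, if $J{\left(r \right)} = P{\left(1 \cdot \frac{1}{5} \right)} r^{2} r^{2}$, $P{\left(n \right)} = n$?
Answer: $263252$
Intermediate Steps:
$J{\left(r \right)} = \frac{r^{4}}{5}$ ($J{\left(r \right)} = 1 \cdot \frac{1}{5} r^{2} r^{2} = \frac{r^{2}}{5} r^{2} = \frac{r^{4}}{5}$)
$S{\left(N,t \right)} = t \left(125 + N\right)$ ($S{\left(N,t \right)} = t \left(N + \frac{5^{4}}{5}\right) = t \left(N + \frac{1}{5} \cdot 625\right) = t \left(N + 125\right) = t \left(125 + N\right)$)
$S{\left(-448,-703 \right)} - -36183 = - 703 \left(125 - 448\right) - -36183 = \left(-703\right) \left(-323\right) + 36183 = 227069 + 36183 = 263252$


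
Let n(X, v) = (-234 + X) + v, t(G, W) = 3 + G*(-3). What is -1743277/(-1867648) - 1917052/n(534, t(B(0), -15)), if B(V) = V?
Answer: -3579850120765/565897344 ≈ -6326.0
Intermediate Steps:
t(G, W) = 3 - 3*G
n(X, v) = -234 + X + v
-1743277/(-1867648) - 1917052/n(534, t(B(0), -15)) = -1743277/(-1867648) - 1917052/(-234 + 534 + (3 - 3*0)) = -1743277*(-1/1867648) - 1917052/(-234 + 534 + (3 + 0)) = 1743277/1867648 - 1917052/(-234 + 534 + 3) = 1743277/1867648 - 1917052/303 = -3579850120765/565897344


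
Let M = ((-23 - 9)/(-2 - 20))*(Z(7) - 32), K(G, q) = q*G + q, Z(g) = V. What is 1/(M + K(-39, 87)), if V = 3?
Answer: -11/36830 ≈ -0.00029867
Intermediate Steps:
Z(g) = 3
K(G, q) = q + G*q (K(G, q) = G*q + q = q + G*q)
M = -464/11 (M = ((-23 - 9)/(-2 - 20))*(3 - 32) = -32/(-22)*(-29) = -32*(-1/22)*(-29) = (16/11)*(-29) = -464/11 ≈ -42.182)
1/(M + K(-39, 87)) = 1/(-464/11 + 87*(1 - 39)) = 1/(-464/11 + 87*(-38)) = 1/(-464/11 - 3306) = 1/(-36830/11) = -11/36830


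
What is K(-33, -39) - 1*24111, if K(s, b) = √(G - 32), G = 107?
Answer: -24111 + 5*√3 ≈ -24102.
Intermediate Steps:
K(s, b) = 5*√3 (K(s, b) = √(107 - 32) = √75 = 5*√3)
K(-33, -39) - 1*24111 = 5*√3 - 1*24111 = 5*√3 - 24111 = -24111 + 5*√3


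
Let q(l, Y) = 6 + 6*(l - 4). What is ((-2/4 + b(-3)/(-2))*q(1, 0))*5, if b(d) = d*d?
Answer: 300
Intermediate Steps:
b(d) = d²
q(l, Y) = -18 + 6*l (q(l, Y) = 6 + 6*(-4 + l) = 6 + (-24 + 6*l) = -18 + 6*l)
((-2/4 + b(-3)/(-2))*q(1, 0))*5 = ((-2/4 + (-3)²/(-2))*(-18 + 6*1))*5 = ((-2*¼ + 9*(-½))*(-18 + 6))*5 = ((-½ - 9/2)*(-12))*5 = -5*(-12)*5 = 60*5 = 300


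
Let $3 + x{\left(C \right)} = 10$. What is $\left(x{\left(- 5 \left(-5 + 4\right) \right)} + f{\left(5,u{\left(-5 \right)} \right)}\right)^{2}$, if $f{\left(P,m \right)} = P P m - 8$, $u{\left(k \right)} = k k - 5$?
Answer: $249001$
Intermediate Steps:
$u{\left(k \right)} = -5 + k^{2}$ ($u{\left(k \right)} = k^{2} - 5 = -5 + k^{2}$)
$x{\left(C \right)} = 7$ ($x{\left(C \right)} = -3 + 10 = 7$)
$f{\left(P,m \right)} = -8 + m P^{2}$ ($f{\left(P,m \right)} = P^{2} m - 8 = m P^{2} - 8 = -8 + m P^{2}$)
$\left(x{\left(- 5 \left(-5 + 4\right) \right)} + f{\left(5,u{\left(-5 \right)} \right)}\right)^{2} = \left(7 - \left(8 - \left(-5 + \left(-5\right)^{2}\right) 5^{2}\right)\right)^{2} = \left(7 - \left(8 - \left(-5 + 25\right) 25\right)\right)^{2} = \left(7 + \left(-8 + 20 \cdot 25\right)\right)^{2} = \left(7 + \left(-8 + 500\right)\right)^{2} = \left(7 + 492\right)^{2} = 499^{2} = 249001$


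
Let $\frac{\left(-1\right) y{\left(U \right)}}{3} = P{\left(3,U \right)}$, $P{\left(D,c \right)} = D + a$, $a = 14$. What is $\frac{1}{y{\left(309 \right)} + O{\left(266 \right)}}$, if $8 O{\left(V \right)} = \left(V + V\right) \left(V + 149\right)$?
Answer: $\frac{2}{55093} \approx 3.6302 \cdot 10^{-5}$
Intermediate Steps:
$P{\left(D,c \right)} = 14 + D$ ($P{\left(D,c \right)} = D + 14 = 14 + D$)
$y{\left(U \right)} = -51$ ($y{\left(U \right)} = - 3 \left(14 + 3\right) = \left(-3\right) 17 = -51$)
$O{\left(V \right)} = \frac{V \left(149 + V\right)}{4}$ ($O{\left(V \right)} = \frac{\left(V + V\right) \left(V + 149\right)}{8} = \frac{2 V \left(149 + V\right)}{8} = \frac{V \left(149 + V\right)}{4}$)
$\frac{1}{y{\left(309 \right)} + O{\left(266 \right)}} = \frac{1}{-51 + \frac{1}{4} \cdot 266 \left(149 + 266\right)} = \frac{1}{-51 + \frac{1}{4} \cdot 266 \cdot 415} = \frac{1}{-51 + \frac{55195}{2}} = \frac{1}{\frac{55093}{2}} = \frac{2}{55093}$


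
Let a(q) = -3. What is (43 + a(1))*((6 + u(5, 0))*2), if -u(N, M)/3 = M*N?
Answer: 480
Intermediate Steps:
u(N, M) = -3*M*N
(43 + a(1))*((6 + u(5, 0))*2) = (43 - 3)*((6 - 3*0*5)*2) = 40*((6 + 0)*2) = 40*(6*2) = 40*12 = 480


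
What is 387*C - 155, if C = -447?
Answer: -173144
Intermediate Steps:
387*C - 155 = 387*(-447) - 155 = -172989 - 155 = -173144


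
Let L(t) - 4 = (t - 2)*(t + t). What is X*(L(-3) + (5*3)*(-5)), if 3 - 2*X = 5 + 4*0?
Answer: 41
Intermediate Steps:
X = -1 (X = 3/2 - (5 + 4*0)/2 = 3/2 - (5 + 0)/2 = 3/2 - ½*5 = 3/2 - 5/2 = -1)
L(t) = 4 + 2*t*(-2 + t) (L(t) = 4 + (t - 2)*(t + t) = 4 + (-2 + t)*(2*t) = 4 + 2*t*(-2 + t))
X*(L(-3) + (5*3)*(-5)) = -((4 - 4*(-3) + 2*(-3)²) + (5*3)*(-5)) = -((4 + 12 + 2*9) + 15*(-5)) = -((4 + 12 + 18) - 75) = -(34 - 75) = -1*(-41) = 41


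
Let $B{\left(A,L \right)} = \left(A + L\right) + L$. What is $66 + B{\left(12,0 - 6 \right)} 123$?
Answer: $66$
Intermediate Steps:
$B{\left(A,L \right)} = A + 2 L$
$66 + B{\left(12,0 - 6 \right)} 123 = 66 + \left(12 + 2 \left(0 - 6\right)\right) 123 = 66 + \left(12 + 2 \left(-6\right)\right) 123 = 66 + \left(12 - 12\right) 123 = 66 + 0 \cdot 123 = 66 + 0 = 66$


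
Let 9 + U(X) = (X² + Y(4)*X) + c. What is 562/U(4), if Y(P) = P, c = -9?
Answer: 281/7 ≈ 40.143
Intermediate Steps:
U(X) = -18 + X² + 4*X (U(X) = -9 + ((X² + 4*X) - 9) = -9 + (-9 + X² + 4*X) = -18 + X² + 4*X)
562/U(4) = 562/(-18 + 4² + 4*4) = 562/(-18 + 16 + 16) = 562/14 = 562*(1/14) = 281/7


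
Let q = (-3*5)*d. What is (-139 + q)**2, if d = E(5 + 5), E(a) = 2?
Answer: 28561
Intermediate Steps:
d = 2
q = -30 (q = -3*5*2 = -15*2 = -30)
(-139 + q)**2 = (-139 - 30)**2 = (-169)**2 = 28561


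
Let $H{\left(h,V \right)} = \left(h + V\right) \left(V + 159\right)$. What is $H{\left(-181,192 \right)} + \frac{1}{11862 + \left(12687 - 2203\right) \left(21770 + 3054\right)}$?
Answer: $\frac{1004889643759}{260266678} \approx 3861.0$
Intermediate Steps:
$H{\left(h,V \right)} = \left(159 + V\right) \left(V + h\right)$ ($H{\left(h,V \right)} = \left(V + h\right) \left(159 + V\right) = \left(159 + V\right) \left(V + h\right)$)
$H{\left(-181,192 \right)} + \frac{1}{11862 + \left(12687 - 2203\right) \left(21770 + 3054\right)} = \left(192^{2} + 159 \cdot 192 + 159 \left(-181\right) + 192 \left(-181\right)\right) + \frac{1}{11862 + \left(12687 - 2203\right) \left(21770 + 3054\right)} = \left(36864 + 30528 - 28779 - 34752\right) + \frac{1}{11862 + 10484 \cdot 24824} = 3861 + \frac{1}{11862 + 260254816} = 3861 + \frac{1}{260266678} = \frac{1004889643759}{260266678}$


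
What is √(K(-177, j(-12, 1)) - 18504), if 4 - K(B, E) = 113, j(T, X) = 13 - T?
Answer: I*√18613 ≈ 136.43*I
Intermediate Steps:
K(B, E) = -109 (K(B, E) = 4 - 1*113 = 4 - 113 = -109)
√(K(-177, j(-12, 1)) - 18504) = √(-109 - 18504) = √(-18613) = I*√18613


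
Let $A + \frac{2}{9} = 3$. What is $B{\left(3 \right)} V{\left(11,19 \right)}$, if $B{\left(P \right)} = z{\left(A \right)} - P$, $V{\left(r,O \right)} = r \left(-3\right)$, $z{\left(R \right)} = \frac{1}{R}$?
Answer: $\frac{2178}{25} \approx 87.12$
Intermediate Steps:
$A = \frac{25}{9}$ ($A = - \frac{2}{9} + 3 = \frac{25}{9} \approx 2.7778$)
$V{\left(r,O \right)} = - 3 r$
$B{\left(P \right)} = \frac{9}{25} - P$ ($B{\left(P \right)} = \frac{1}{\frac{25}{9}} - P = \frac{9}{25} - P$)
$B{\left(3 \right)} V{\left(11,19 \right)} = \left(\frac{9}{25} - 3\right) \left(\left(-3\right) 11\right) = \left(\frac{9}{25} - 3\right) \left(-33\right) = \left(- \frac{66}{25}\right) \left(-33\right) = \frac{2178}{25}$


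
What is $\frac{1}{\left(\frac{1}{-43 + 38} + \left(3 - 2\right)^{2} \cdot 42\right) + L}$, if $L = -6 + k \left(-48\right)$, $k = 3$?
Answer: $- \frac{5}{541} \approx -0.0092421$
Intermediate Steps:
$L = -150$ ($L = -6 + 3 \left(-48\right) = -6 - 144 = -150$)
$\frac{1}{\left(\frac{1}{-43 + 38} + \left(3 - 2\right)^{2} \cdot 42\right) + L} = \frac{1}{\left(\frac{1}{-43 + 38} + \left(3 - 2\right)^{2} \cdot 42\right) - 150} = \frac{1}{\left(\frac{1}{-5} + 1^{2} \cdot 42\right) - 150} = \frac{1}{\left(- \frac{1}{5} + 1 \cdot 42\right) - 150} = \frac{1}{\left(- \frac{1}{5} + 42\right) - 150} = \frac{1}{\frac{209}{5} - 150} = \frac{1}{- \frac{541}{5}} = - \frac{5}{541}$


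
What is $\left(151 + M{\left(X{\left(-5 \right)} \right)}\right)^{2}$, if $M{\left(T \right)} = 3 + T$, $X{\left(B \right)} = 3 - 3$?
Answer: $23716$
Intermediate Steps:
$X{\left(B \right)} = 0$
$\left(151 + M{\left(X{\left(-5 \right)} \right)}\right)^{2} = \left(151 + \left(3 + 0\right)\right)^{2} = \left(151 + 3\right)^{2} = 154^{2} = 23716$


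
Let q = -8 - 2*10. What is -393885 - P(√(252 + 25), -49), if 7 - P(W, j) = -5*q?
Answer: -393752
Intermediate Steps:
q = -28 (q = -8 - 20 = -28)
P(W, j) = -133 (P(W, j) = 7 - (-5)*(-28) = 7 - 1*140 = 7 - 140 = -133)
-393885 - P(√(252 + 25), -49) = -393885 - 1*(-133) = -393885 + 133 = -393752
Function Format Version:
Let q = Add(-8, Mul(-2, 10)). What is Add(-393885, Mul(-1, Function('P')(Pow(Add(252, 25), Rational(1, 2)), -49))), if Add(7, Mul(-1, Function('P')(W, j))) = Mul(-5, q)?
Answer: -393752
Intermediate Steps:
q = -28 (q = Add(-8, -20) = -28)
Function('P')(W, j) = -133 (Function('P')(W, j) = Add(7, Mul(-1, Mul(-5, -28))) = Add(7, Mul(-1, 140)) = Add(7, -140) = -133)
Add(-393885, Mul(-1, Function('P')(Pow(Add(252, 25), Rational(1, 2)), -49))) = Add(-393885, Mul(-1, -133)) = Add(-393885, 133) = -393752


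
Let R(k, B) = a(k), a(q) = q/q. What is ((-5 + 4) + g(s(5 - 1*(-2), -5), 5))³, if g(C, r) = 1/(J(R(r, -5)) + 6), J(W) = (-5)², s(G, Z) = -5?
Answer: -27000/29791 ≈ -0.90631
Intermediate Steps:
a(q) = 1
R(k, B) = 1
J(W) = 25
g(C, r) = 1/31 (g(C, r) = 1/(25 + 6) = 1/31)
((-5 + 4) + g(s(5 - 1*(-2), -5), 5))³ = ((-5 + 4) + 1/31)³ = (-1 + 1/31)³ = (-30/31)³ = -27000/29791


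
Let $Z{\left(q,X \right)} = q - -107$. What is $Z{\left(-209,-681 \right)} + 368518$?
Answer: $368416$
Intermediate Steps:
$Z{\left(q,X \right)} = 107 + q$ ($Z{\left(q,X \right)} = q + 107 = 107 + q$)
$Z{\left(-209,-681 \right)} + 368518 = \left(107 - 209\right) + 368518 = -102 + 368518 = 368416$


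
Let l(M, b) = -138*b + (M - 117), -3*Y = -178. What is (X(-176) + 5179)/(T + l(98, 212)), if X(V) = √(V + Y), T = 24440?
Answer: -5179/4835 - I*√42/2901 ≈ -1.0711 - 0.002234*I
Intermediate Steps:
Y = 178/3 (Y = -⅓*(-178) = 178/3 ≈ 59.333)
l(M, b) = -117 + M - 138*b (l(M, b) = -138*b + (-117 + M) = -117 + M - 138*b)
X(V) = √(178/3 + V) (X(V) = √(V + 178/3) = √(178/3 + V))
(X(-176) + 5179)/(T + l(98, 212)) = (√(534 + 9*(-176))/3 + 5179)/(24440 + (-117 + 98 - 138*212)) = (√(534 - 1584)/3 + 5179)/(24440 + (-117 + 98 - 29256)) = (√(-1050)/3 + 5179)/(24440 - 29275) = ((5*I*√42)/3 + 5179)/(-4835) = (5*I*√42/3 + 5179)*(-1/4835) = (5179 + 5*I*√42/3)*(-1/4835) = -5179/4835 - I*√42/2901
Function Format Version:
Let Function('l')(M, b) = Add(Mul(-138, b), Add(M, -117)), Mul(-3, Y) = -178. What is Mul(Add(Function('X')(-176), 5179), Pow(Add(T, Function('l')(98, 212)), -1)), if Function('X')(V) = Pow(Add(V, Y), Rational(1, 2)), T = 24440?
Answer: Add(Rational(-5179, 4835), Mul(Rational(-1, 2901), I, Pow(42, Rational(1, 2)))) ≈ Add(-1.0711, Mul(-0.0022340, I))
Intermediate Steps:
Y = Rational(178, 3) (Y = Mul(Rational(-1, 3), -178) = Rational(178, 3) ≈ 59.333)
Function('l')(M, b) = Add(-117, M, Mul(-138, b)) (Function('l')(M, b) = Add(Mul(-138, b), Add(-117, M)) = Add(-117, M, Mul(-138, b)))
Function('X')(V) = Pow(Add(Rational(178, 3), V), Rational(1, 2)) (Function('X')(V) = Pow(Add(V, Rational(178, 3)), Rational(1, 2)) = Pow(Add(Rational(178, 3), V), Rational(1, 2)))
Mul(Add(Function('X')(-176), 5179), Pow(Add(T, Function('l')(98, 212)), -1)) = Mul(Add(Mul(Rational(1, 3), Pow(Add(534, Mul(9, -176)), Rational(1, 2))), 5179), Pow(Add(24440, Add(-117, 98, Mul(-138, 212))), -1)) = Mul(Add(Mul(Rational(1, 3), Pow(Add(534, -1584), Rational(1, 2))), 5179), Pow(Add(24440, Add(-117, 98, -29256)), -1)) = Mul(Add(Mul(Rational(1, 3), Pow(-1050, Rational(1, 2))), 5179), Pow(Add(24440, -29275), -1)) = Mul(Add(Mul(Rational(1, 3), Mul(5, I, Pow(42, Rational(1, 2)))), 5179), Pow(-4835, -1)) = Mul(Add(Mul(Rational(5, 3), I, Pow(42, Rational(1, 2))), 5179), Rational(-1, 4835)) = Mul(Add(5179, Mul(Rational(5, 3), I, Pow(42, Rational(1, 2)))), Rational(-1, 4835)) = Add(Rational(-5179, 4835), Mul(Rational(-1, 2901), I, Pow(42, Rational(1, 2))))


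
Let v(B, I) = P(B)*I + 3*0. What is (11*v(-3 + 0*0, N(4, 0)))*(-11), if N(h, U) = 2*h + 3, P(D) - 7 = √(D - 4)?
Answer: -9317 - 1331*I*√7 ≈ -9317.0 - 3521.5*I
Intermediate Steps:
P(D) = 7 + √(-4 + D) (P(D) = 7 + √(D - 4) = 7 + √(-4 + D))
N(h, U) = 3 + 2*h
v(B, I) = I*(7 + √(-4 + B)) (v(B, I) = (7 + √(-4 + B))*I + 3*0 = I*(7 + √(-4 + B)) + 0 = I*(7 + √(-4 + B)))
(11*v(-3 + 0*0, N(4, 0)))*(-11) = (11*((3 + 2*4)*(7 + √(-4 + (-3 + 0*0)))))*(-11) = (11*((3 + 8)*(7 + √(-4 + (-3 + 0)))))*(-11) = (11*(11*(7 + √(-4 - 3))))*(-11) = (11*(11*(7 + √(-7))))*(-11) = (11*(11*(7 + I*√7)))*(-11) = (11*(77 + 11*I*√7))*(-11) = (847 + 121*I*√7)*(-11) = -9317 - 1331*I*√7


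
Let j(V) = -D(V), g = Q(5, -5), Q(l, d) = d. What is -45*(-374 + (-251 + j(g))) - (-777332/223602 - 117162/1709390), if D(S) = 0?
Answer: 2687844369223126/95555755695 ≈ 28129.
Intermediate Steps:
g = -5
j(V) = 0 (j(V) = -1*0 = 0)
-45*(-374 + (-251 + j(g))) - (-777332/223602 - 117162/1709390) = -45*(-374 + (-251 + 0)) - (-777332/223602 - 117162/1709390) = -45*(-374 - 251) - (-777332*1/223602 - 117162*1/1709390) = -45*(-625) - (-388666/111801 - 58581/854695) = 28125 - 1*(-338740301251/95555755695) = 28125 + 338740301251/95555755695 = 2687844369223126/95555755695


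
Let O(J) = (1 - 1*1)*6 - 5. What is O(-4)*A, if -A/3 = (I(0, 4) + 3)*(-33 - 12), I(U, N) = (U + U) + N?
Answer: -4725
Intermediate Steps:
O(J) = -5 (O(J) = (1 - 1)*6 - 5 = 0*6 - 5 = 0 - 5 = -5)
I(U, N) = N + 2*U (I(U, N) = 2*U + N = N + 2*U)
A = 945 (A = -3*((4 + 2*0) + 3)*(-33 - 12) = -3*((4 + 0) + 3)*(-45) = -3*(4 + 3)*(-45) = -21*(-45) = -3*(-315) = 945)
O(-4)*A = -5*945 = -4725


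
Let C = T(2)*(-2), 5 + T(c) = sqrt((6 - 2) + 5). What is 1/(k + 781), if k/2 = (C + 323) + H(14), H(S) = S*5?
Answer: 1/1575 ≈ 0.00063492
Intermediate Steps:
H(S) = 5*S
T(c) = -2 (T(c) = -5 + sqrt((6 - 2) + 5) = -5 + sqrt(4 + 5) = -5 + sqrt(9) = -5 + 3 = -2)
C = 4 (C = -2*(-2) = 4)
k = 794 (k = 2*((4 + 323) + 5*14) = 2*(327 + 70) = 2*397 = 794)
1/(k + 781) = 1/(794 + 781) = 1/1575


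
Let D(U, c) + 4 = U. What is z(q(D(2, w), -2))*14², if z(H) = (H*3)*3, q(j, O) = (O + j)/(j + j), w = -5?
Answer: 1764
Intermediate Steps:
D(U, c) = -4 + U
q(j, O) = (O + j)/(2*j) (q(j, O) = (O + j)/((2*j)) = (O + j)*(1/(2*j)) = (O + j)/(2*j))
z(H) = 9*H (z(H) = (3*H)*3 = 9*H)
z(q(D(2, w), -2))*14² = (9*((-2 + (-4 + 2))/(2*(-4 + 2))))*14² = (9*((½)*(-2 - 2)/(-2)))*196 = (9*((½)*(-½)*(-4)))*196 = (9*1)*196 = 9*196 = 1764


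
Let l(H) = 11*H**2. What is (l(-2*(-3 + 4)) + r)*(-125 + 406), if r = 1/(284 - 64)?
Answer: 2720361/220 ≈ 12365.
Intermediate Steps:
r = 1/220 ≈ 0.0045455
(l(-2*(-3 + 4)) + r)*(-125 + 406) = (11*(-2*(-3 + 4))**2 + 1/220)*(-125 + 406) = (11*(-2*1)**2 + 1/220)*281 = (11*(-2)**2 + 1/220)*281 = (11*4 + 1/220)*281 = (44 + 1/220)*281 = (9681/220)*281 = 2720361/220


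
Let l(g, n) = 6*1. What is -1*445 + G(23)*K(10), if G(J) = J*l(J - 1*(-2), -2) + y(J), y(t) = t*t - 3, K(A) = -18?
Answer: -12397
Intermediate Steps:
l(g, n) = 6
y(t) = -3 + t**2 (y(t) = t**2 - 3 = -3 + t**2)
G(J) = -3 + J**2 + 6*J (G(J) = J*6 + (-3 + J**2) = 6*J + (-3 + J**2) = -3 + J**2 + 6*J)
-1*445 + G(23)*K(10) = -1*445 + (-3 + 23**2 + 6*23)*(-18) = -445 + (-3 + 529 + 138)*(-18) = -445 + 664*(-18) = -445 - 11952 = -12397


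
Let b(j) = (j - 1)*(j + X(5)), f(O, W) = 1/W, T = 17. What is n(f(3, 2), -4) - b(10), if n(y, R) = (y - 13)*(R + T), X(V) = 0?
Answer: -505/2 ≈ -252.50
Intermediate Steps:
n(y, R) = (-13 + y)*(17 + R) (n(y, R) = (y - 13)*(R + 17) = (-13 + y)*(17 + R))
b(j) = j*(-1 + j) (b(j) = (j - 1)*(j + 0) = (-1 + j)*j = j*(-1 + j))
n(f(3, 2), -4) - b(10) = (-221 - 13*(-4) + 17/2 - 4/2) - 10*(-1 + 10) = (-221 + 52 + 17*(½) - 4*½) - 10*9 = (-221 + 52 + 17/2 - 2) - 1*90 = -325/2 - 90 = -505/2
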